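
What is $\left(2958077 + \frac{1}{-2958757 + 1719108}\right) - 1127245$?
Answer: $\frac{2269589057967}{1239649} \approx 1.8308 \cdot 10^{6}$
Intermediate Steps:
$\left(2958077 + \frac{1}{-2958757 + 1719108}\right) - 1127245 = \left(2958077 + \frac{1}{-1239649}\right) - 1127245 = \left(2958077 - \frac{1}{1239649}\right) - 1127245 = \frac{3666977194972}{1239649} - 1127245 = \frac{2269589057967}{1239649}$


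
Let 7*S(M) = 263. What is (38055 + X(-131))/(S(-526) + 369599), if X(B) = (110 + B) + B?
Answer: 265321/2587456 ≈ 0.10254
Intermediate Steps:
S(M) = 263/7 (S(M) = (⅐)*263 = 263/7)
X(B) = 110 + 2*B
(38055 + X(-131))/(S(-526) + 369599) = (38055 + (110 + 2*(-131)))/(263/7 + 369599) = (38055 + (110 - 262))/(2587456/7) = (38055 - 152)*(7/2587456) = 37903*(7/2587456) = 265321/2587456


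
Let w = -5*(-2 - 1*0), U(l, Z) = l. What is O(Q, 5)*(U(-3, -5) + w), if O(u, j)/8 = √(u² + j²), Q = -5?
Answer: 280*√2 ≈ 395.98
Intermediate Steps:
w = 10 (w = -5*(-2 + 0) = -5*(-2) = 10)
O(u, j) = 8*√(j² + u²) (O(u, j) = 8*√(u² + j²) = 8*√(j² + u²))
O(Q, 5)*(U(-3, -5) + w) = (8*√(5² + (-5)²))*(-3 + 10) = (8*√(25 + 25))*7 = (8*√50)*7 = (8*(5*√2))*7 = (40*√2)*7 = 280*√2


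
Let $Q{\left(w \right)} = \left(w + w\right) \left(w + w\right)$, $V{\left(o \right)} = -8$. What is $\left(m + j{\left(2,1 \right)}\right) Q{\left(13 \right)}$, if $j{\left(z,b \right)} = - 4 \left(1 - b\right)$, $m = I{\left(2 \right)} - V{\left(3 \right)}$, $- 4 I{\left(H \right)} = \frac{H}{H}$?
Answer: $5239$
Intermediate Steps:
$I{\left(H \right)} = - \frac{1}{4}$ ($I{\left(H \right)} = - \frac{H \frac{1}{H}}{4} = \left(- \frac{1}{4}\right) 1 = - \frac{1}{4}$)
$Q{\left(w \right)} = 4 w^{2}$ ($Q{\left(w \right)} = 2 w 2 w = 4 w^{2}$)
$m = \frac{31}{4}$ ($m = - \frac{1}{4} - -8 = - \frac{1}{4} + 8 = \frac{31}{4} \approx 7.75$)
$j{\left(z,b \right)} = -4 + 4 b$
$\left(m + j{\left(2,1 \right)}\right) Q{\left(13 \right)} = \left(\frac{31}{4} + \left(-4 + 4 \cdot 1\right)\right) 4 \cdot 13^{2} = \left(\frac{31}{4} + \left(-4 + 4\right)\right) 4 \cdot 169 = \left(\frac{31}{4} + 0\right) 676 = \frac{31}{4} \cdot 676 = 5239$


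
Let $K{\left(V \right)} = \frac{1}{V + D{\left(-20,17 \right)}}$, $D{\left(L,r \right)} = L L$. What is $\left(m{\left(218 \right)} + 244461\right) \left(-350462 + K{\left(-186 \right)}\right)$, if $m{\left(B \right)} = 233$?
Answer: $- \frac{9175886380849}{107} \approx -8.5756 \cdot 10^{10}$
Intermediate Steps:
$D{\left(L,r \right)} = L^{2}$
$K{\left(V \right)} = \frac{1}{400 + V}$ ($K{\left(V \right)} = \frac{1}{V + \left(-20\right)^{2}} = \frac{1}{V + 400} = \frac{1}{400 + V}$)
$\left(m{\left(218 \right)} + 244461\right) \left(-350462 + K{\left(-186 \right)}\right) = \left(233 + 244461\right) \left(-350462 + \frac{1}{400 - 186}\right) = 244694 \left(-350462 + \frac{1}{214}\right) = 244694 \left(- \frac{74998867}{214}\right) = - \frac{9175886380849}{107}$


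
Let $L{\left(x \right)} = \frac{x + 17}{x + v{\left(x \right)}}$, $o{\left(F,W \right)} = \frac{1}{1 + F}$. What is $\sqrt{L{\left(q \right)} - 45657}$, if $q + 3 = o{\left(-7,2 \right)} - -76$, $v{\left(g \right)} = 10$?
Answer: $\frac{i \sqrt{230151470}}{71} \approx 213.67 i$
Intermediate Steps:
$q = \frac{437}{6}$ ($q = -3 + \left(\frac{1}{1 - 7} - -76\right) = -3 + \left(\frac{1}{-6} + 76\right) = -3 + \left(- \frac{1}{6} + 76\right) = -3 + \frac{455}{6} = \frac{437}{6} \approx 72.833$)
$L{\left(x \right)} = \frac{17 + x}{10 + x}$ ($L{\left(x \right)} = \frac{x + 17}{x + 10} = \frac{17 + x}{10 + x}$)
$\sqrt{L{\left(q \right)} - 45657} = \sqrt{\frac{17 + \frac{437}{6}}{10 + \frac{437}{6}} - 45657} = \sqrt{\frac{1}{\frac{497}{6}} \cdot \frac{539}{6} - 45657} = \sqrt{\frac{6}{497} \cdot \frac{539}{6} - 45657} = \sqrt{\frac{77}{71} - 45657} = \sqrt{- \frac{3241570}{71}} = \frac{i \sqrt{230151470}}{71}$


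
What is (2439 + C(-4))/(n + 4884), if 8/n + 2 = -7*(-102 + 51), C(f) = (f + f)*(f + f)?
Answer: 888565/1733828 ≈ 0.51249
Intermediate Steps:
C(f) = 4*f² (C(f) = (2*f)*(2*f) = 4*f²)
n = 8/355 (n = 8/(-2 - 7*(-102 + 51)) = 8/(-2 - 7*(-51)) = 8/(-2 + 357) = 8/355 ≈ 0.022535)
(2439 + C(-4))/(n + 4884) = (2439 + 4*(-4)²)/(8/355 + 4884) = (2439 + 4*16)/(1733828/355) = (2439 + 64)*(355/1733828) = 2503*(355/1733828) = 888565/1733828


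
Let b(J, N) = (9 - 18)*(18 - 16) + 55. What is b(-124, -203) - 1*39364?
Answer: -39327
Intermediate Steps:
b(J, N) = 37 (b(J, N) = -9*2 + 55 = -18 + 55 = 37)
b(-124, -203) - 1*39364 = 37 - 1*39364 = 37 - 39364 = -39327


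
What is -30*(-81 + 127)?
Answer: -1380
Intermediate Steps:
-30*(-81 + 127) = -30*46 = -1380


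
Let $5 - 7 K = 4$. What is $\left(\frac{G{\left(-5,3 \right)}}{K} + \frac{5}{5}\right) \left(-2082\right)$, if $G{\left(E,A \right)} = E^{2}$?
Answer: $-366432$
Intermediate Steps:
$K = \frac{1}{7}$ ($K = \frac{5}{7} - \frac{4}{7} = \frac{1}{7} \approx 0.14286$)
$\left(\frac{G{\left(-5,3 \right)}}{K} + \frac{5}{5}\right) \left(-2082\right) = \left(\left(-5\right)^{2} \frac{1}{\frac{1}{7}} + \frac{5}{5}\right) \left(-2082\right) = \left(25 \cdot 7 + 5 \cdot \frac{1}{5}\right) \left(-2082\right) = \left(175 + 1\right) \left(-2082\right) = 176 \left(-2082\right) = -366432$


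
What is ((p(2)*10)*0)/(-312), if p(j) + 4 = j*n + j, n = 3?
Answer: 0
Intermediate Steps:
p(j) = -4 + 4*j (p(j) = -4 + (j*3 + j) = -4 + (3*j + j) = -4 + 4*j)
((p(2)*10)*0)/(-312) = (((-4 + 4*2)*10)*0)/(-312) = (((-4 + 8)*10)*0)*(-1/312) = ((4*10)*0)*(-1/312) = (40*0)*(-1/312) = 0*(-1/312) = 0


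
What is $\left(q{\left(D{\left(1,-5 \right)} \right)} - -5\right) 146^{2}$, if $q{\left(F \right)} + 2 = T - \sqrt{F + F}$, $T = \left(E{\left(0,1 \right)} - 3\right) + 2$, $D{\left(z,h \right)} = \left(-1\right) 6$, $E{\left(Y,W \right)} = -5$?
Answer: $-63948 - 42632 i \sqrt{3} \approx -63948.0 - 73841.0 i$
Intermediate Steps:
$D{\left(z,h \right)} = -6$
$T = -6$ ($T = \left(-5 - 3\right) + 2 = -8 + 2 = -6$)
$q{\left(F \right)} = -8 - \sqrt{2} \sqrt{F}$ ($q{\left(F \right)} = -2 - \left(6 + \sqrt{F + F}\right) = -2 - \left(6 + \sqrt{2 F}\right) = -2 - \left(6 + \sqrt{2} \sqrt{F}\right) = -8 - \sqrt{2} \sqrt{F}$)
$\left(q{\left(D{\left(1,-5 \right)} \right)} - -5\right) 146^{2} = \left(\left(-8 - \sqrt{2} \sqrt{-6}\right) - -5\right) 146^{2} = \left(\left(-8 - \sqrt{2} i \sqrt{6}\right) + 5\right) 21316 = \left(\left(-8 - 2 i \sqrt{3}\right) + 5\right) 21316 = \left(-3 - 2 i \sqrt{3}\right) 21316 = -63948 - 42632 i \sqrt{3}$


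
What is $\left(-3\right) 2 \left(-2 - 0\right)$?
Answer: $12$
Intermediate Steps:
$\left(-3\right) 2 \left(-2 - 0\right) = - 6 \left(-2 + 0\right) = \left(-6\right) \left(-2\right) = 12$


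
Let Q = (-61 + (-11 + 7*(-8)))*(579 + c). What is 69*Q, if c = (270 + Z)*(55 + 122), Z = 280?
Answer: -864908928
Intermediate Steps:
c = 97350 (c = (270 + 280)*(55 + 122) = 550*177 = 97350)
Q = -12534912 (Q = (-61 + (-11 + 7*(-8)))*(579 + 97350) = (-61 + (-11 - 56))*97929 = (-61 - 67)*97929 = -128*97929 = -12534912)
69*Q = 69*(-12534912) = -864908928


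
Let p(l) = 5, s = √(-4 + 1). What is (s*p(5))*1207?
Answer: 6035*I*√3 ≈ 10453.0*I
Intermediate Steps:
s = I*√3 (s = √(-3) = I*√3 ≈ 1.732*I)
(s*p(5))*1207 = ((I*√3)*5)*1207 = (5*I*√3)*1207 = 6035*I*√3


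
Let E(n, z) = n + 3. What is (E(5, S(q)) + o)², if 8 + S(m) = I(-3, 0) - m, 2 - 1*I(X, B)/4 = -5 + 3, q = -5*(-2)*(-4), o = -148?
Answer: 19600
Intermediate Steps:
q = -40 (q = 10*(-4) = -40)
I(X, B) = 16 (I(X, B) = 8 - 4*(-5 + 3) = 8 - 4*(-2) = 8 + 8 = 16)
S(m) = 8 - m (S(m) = -8 + (16 - m) = 8 - m)
E(n, z) = 3 + n
(E(5, S(q)) + o)² = ((3 + 5) - 148)² = (8 - 148)² = (-140)² = 19600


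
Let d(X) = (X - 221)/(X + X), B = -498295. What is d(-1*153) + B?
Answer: -4484644/9 ≈ -4.9829e+5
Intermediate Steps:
d(X) = (-221 + X)/(2*X) (d(X) = (-221 + X)/((2*X)) = (-221 + X)*(1/(2*X)) = (-221 + X)/(2*X))
d(-1*153) + B = (-221 - 1*153)/(2*((-1*153))) - 498295 = (1/2)*(-221 - 153)/(-153) - 498295 = (1/2)*(-1/153)*(-374) - 498295 = 11/9 - 498295 = -4484644/9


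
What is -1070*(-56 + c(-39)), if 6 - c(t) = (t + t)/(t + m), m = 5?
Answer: 951230/17 ≈ 55955.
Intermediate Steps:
c(t) = 6 - 2*t/(5 + t) (c(t) = 6 - (t + t)/(t + 5) = 6 - 2*t/(5 + t))
-1070*(-56 + c(-39)) = -1070*(-56 + 2*(15 + 2*(-39))/(5 - 39)) = -1070*(-56 + 2*(15 - 78)/(-34)) = -1070*(-56 + 2*(-1/34)*(-63)) = -1070*(-56 + 63/17) = -1070*(-889/17) = 951230/17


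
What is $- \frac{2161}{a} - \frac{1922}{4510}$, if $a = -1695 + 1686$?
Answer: $\frac{4864406}{20295} \approx 239.69$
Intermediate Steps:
$a = -9$
$- \frac{2161}{a} - \frac{1922}{4510} = - \frac{2161}{-9} - \frac{1922}{4510} = \left(-2161\right) \left(- \frac{1}{9}\right) - \frac{961}{2255} = \frac{2161}{9} - \frac{961}{2255} = \frac{4864406}{20295}$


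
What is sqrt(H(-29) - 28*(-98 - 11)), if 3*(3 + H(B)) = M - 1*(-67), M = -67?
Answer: sqrt(3049) ≈ 55.218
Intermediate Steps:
H(B) = -3 (H(B) = -3 + (-67 - 1*(-67))/3 = -3 + (-67 + 67)/3 = -3 + (1/3)*0 = -3 + 0 = -3)
sqrt(H(-29) - 28*(-98 - 11)) = sqrt(-3 - 28*(-98 - 11)) = sqrt(-3 - 28*(-109)) = sqrt(-3 + 3052) = sqrt(3049)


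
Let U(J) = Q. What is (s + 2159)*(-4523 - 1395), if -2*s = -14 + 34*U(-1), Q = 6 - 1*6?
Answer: -12818388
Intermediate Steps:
Q = 0 (Q = 6 - 6 = 0)
U(J) = 0
s = 7 (s = -(-14 + 34*0)/2 = -(-14 + 0)/2 = -1/2*(-14) = 7)
(s + 2159)*(-4523 - 1395) = (7 + 2159)*(-4523 - 1395) = 2166*(-5918) = -12818388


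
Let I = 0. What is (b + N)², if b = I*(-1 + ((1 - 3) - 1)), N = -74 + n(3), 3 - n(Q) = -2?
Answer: 4761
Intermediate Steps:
n(Q) = 5 (n(Q) = 3 - 1*(-2) = 3 + 2 = 5)
N = -69 (N = -74 + 5 = -69)
b = 0 (b = 0*(-1 + ((1 - 3) - 1)) = 0*(-1 + (-2 - 1)) = 0*(-1 - 3) = 0*(-4) = 0)
(b + N)² = (0 - 69)² = (-69)² = 4761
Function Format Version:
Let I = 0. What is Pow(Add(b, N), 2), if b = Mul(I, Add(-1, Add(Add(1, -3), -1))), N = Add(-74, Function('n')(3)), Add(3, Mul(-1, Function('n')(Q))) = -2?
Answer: 4761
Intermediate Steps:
Function('n')(Q) = 5 (Function('n')(Q) = Add(3, Mul(-1, -2)) = Add(3, 2) = 5)
N = -69 (N = Add(-74, 5) = -69)
b = 0 (b = Mul(0, Add(-1, Add(Add(1, -3), -1))) = Mul(0, Add(-1, Add(-2, -1))) = Mul(0, Add(-1, -3)) = Mul(0, -4) = 0)
Pow(Add(b, N), 2) = Pow(Add(0, -69), 2) = Pow(-69, 2) = 4761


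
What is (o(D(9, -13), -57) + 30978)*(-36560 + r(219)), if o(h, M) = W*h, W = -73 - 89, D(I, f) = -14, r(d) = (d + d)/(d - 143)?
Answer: -23090361003/19 ≈ -1.2153e+9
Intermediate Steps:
r(d) = 2*d/(-143 + d) (r(d) = (2*d)/(-143 + d) = 2*d/(-143 + d))
W = -162
o(h, M) = -162*h
(o(D(9, -13), -57) + 30978)*(-36560 + r(219)) = (-162*(-14) + 30978)*(-36560 + 2*219/(-143 + 219)) = (2268 + 30978)*(-36560 + 2*219/76) = 33246*(-36560 + 2*219*(1/76)) = 33246*(-36560 + 219/38) = 33246*(-1389061/38) = -23090361003/19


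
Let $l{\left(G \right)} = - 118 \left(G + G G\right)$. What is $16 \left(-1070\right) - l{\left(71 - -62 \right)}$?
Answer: $2085876$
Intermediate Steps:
$l{\left(G \right)} = - 118 G - 118 G^{2}$ ($l{\left(G \right)} = - 118 \left(G + G^{2}\right) = - 118 G - 118 G^{2}$)
$16 \left(-1070\right) - l{\left(71 - -62 \right)} = 16 \left(-1070\right) - - 118 \left(71 - -62\right) \left(1 + \left(71 - -62\right)\right) = -17120 - - 118 \left(71 + 62\right) \left(1 + \left(71 + 62\right)\right) = -17120 - \left(-118\right) 133 \left(1 + 133\right) = -17120 - \left(-118\right) 133 \cdot 134 = -17120 - -2102996 = -17120 + 2102996 = 2085876$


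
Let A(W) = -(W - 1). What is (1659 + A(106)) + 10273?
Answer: 11827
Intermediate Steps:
A(W) = 1 - W (A(W) = -(-1 + W) = 1 - W)
(1659 + A(106)) + 10273 = (1659 + (1 - 1*106)) + 10273 = (1659 + (1 - 106)) + 10273 = (1659 - 105) + 10273 = 1554 + 10273 = 11827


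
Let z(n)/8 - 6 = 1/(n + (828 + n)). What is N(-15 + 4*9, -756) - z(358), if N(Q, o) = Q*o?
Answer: -3073333/193 ≈ -15924.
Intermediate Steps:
z(n) = 48 + 8/(828 + 2*n) (z(n) = 48 + 8/(n + (828 + n)) = 48 + 8/(828 + 2*n))
N(-15 + 4*9, -756) - z(358) = (-15 + 4*9)*(-756) - 4*(4969 + 12*358)/(414 + 358) = (-15 + 36)*(-756) - 4*(4969 + 4296)/772 = 21*(-756) - 4*9265/772 = -15876 - 1*9265/193 = -15876 - 9265/193 = -3073333/193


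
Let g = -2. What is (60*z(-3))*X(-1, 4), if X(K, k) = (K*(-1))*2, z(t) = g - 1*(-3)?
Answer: 120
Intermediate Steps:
z(t) = 1 (z(t) = -2 - 1*(-3) = -2 + 3 = 1)
X(K, k) = -2*K (X(K, k) = -K*2 = -2*K)
(60*z(-3))*X(-1, 4) = (60*1)*(-2*(-1)) = 60*2 = 120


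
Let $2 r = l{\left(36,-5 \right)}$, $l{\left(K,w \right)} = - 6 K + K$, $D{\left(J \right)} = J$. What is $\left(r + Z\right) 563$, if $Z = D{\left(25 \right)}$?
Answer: $-36595$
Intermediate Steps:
$Z = 25$
$l{\left(K,w \right)} = - 5 K$
$r = -90$ ($r = \frac{\left(-5\right) 36}{2} = \frac{1}{2} \left(-180\right) = -90$)
$\left(r + Z\right) 563 = \left(-90 + 25\right) 563 = \left(-65\right) 563 = -36595$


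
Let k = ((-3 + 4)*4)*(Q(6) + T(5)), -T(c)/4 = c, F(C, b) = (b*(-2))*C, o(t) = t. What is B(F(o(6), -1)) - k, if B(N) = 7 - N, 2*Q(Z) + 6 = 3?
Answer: 81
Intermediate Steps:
F(C, b) = -2*C*b (F(C, b) = (-2*b)*C = -2*C*b)
Q(Z) = -3/2 (Q(Z) = -3 + (½)*3 = -3 + 3/2 = -3/2)
T(c) = -4*c
k = -86 (k = ((-3 + 4)*4)*(-3/2 - 4*5) = (1*4)*(-3/2 - 20) = 4*(-43/2) = -86)
B(F(o(6), -1)) - k = (7 - (-2)*6*(-1)) - 1*(-86) = (7 - 1*12) + 86 = (7 - 12) + 86 = -5 + 86 = 81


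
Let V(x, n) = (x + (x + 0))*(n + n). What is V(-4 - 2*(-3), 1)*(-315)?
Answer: -2520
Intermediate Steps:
V(x, n) = 4*n*x (V(x, n) = (x + x)*(2*n) = (2*x)*(2*n) = 4*n*x)
V(-4 - 2*(-3), 1)*(-315) = (4*1*(-4 - 2*(-3)))*(-315) = (4*1*(-4 + 6))*(-315) = (4*1*2)*(-315) = 8*(-315) = -2520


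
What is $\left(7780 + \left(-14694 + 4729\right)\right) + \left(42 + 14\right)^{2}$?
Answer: $951$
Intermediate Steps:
$\left(7780 + \left(-14694 + 4729\right)\right) + \left(42 + 14\right)^{2} = \left(7780 - 9965\right) + 56^{2} = -2185 + 3136 = 951$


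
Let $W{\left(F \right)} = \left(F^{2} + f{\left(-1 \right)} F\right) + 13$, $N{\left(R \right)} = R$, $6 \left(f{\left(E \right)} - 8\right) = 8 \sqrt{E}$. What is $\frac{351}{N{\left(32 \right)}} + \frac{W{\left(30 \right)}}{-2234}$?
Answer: $\frac{373619}{35744} - \frac{20 i}{1117} \approx 10.453 - 0.017905 i$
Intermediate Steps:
$f{\left(E \right)} = 8 + \frac{4 \sqrt{E}}{3}$ ($f{\left(E \right)} = 8 + \frac{8 \sqrt{E}}{6} = 8 + \frac{4 \sqrt{E}}{3}$)
$W{\left(F \right)} = 13 + F^{2} + F \left(8 + \frac{4 i}{3}\right)$ ($W{\left(F \right)} = \left(F^{2} + \left(8 + \frac{4 \sqrt{-1}}{3}\right) F\right) + 13 = \left(F^{2} + \left(8 + \frac{4 i}{3}\right) F\right) + 13 = \left(F^{2} + F \left(8 + \frac{4 i}{3}\right)\right) + 13 = 13 + F^{2} + F \left(8 + \frac{4 i}{3}\right)$)
$\frac{351}{N{\left(32 \right)}} + \frac{W{\left(30 \right)}}{-2234} = \frac{351}{32} + \frac{13 + 30^{2} + \frac{4}{3} \cdot 30 \left(6 + i\right)}{-2234} = 351 \cdot \frac{1}{32} + \left(13 + 900 + \left(240 + 40 i\right)\right) \left(- \frac{1}{2234}\right) = \frac{351}{32} + \left(1153 + 40 i\right) \left(- \frac{1}{2234}\right) = \frac{351}{32} - \left(\frac{1153}{2234} + \frac{20 i}{1117}\right) = \frac{373619}{35744} - \frac{20 i}{1117}$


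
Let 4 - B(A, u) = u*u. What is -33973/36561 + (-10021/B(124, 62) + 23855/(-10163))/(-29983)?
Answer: -4416962525414487/4753393753373440 ≈ -0.92922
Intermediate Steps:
B(A, u) = 4 - u² (B(A, u) = 4 - u*u = 4 - u²)
-33973/36561 + (-10021/B(124, 62) + 23855/(-10163))/(-29983) = -33973/36561 + (-10021/(4 - 1*62²) + 23855/(-10163))/(-29983) = -33973*1/36561 + (-10021/(4 - 1*3844) + 23855*(-1/10163))*(-1/29983) = -33973/36561 + (-10021/(4 - 3844) - 23855/10163)*(-1/29983) = -33973/36561 + (-10021/(-3840) - 23855/10163)*(-1/29983) = -33973/36561 + (-10021*(-1/3840) - 23855/10163)*(-1/29983) = -33973/36561 + (10021/3840 - 23855/10163)*(-1/29983) = -33973/36561 + (10240223/39025920)*(-1/29983) = -33973/36561 - 10240223/1170114159360 = -4416962525414487/4753393753373440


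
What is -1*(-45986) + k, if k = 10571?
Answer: 56557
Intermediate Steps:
-1*(-45986) + k = -1*(-45986) + 10571 = 45986 + 10571 = 56557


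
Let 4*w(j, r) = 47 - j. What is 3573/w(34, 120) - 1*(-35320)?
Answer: 473452/13 ≈ 36419.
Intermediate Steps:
w(j, r) = 47/4 - j/4 (w(j, r) = (47 - j)/4 = 47/4 - j/4)
3573/w(34, 120) - 1*(-35320) = 3573/(47/4 - ¼*34) - 1*(-35320) = 3573/(47/4 - 17/2) + 35320 = 3573/(13/4) + 35320 = 3573*(4/13) + 35320 = 14292/13 + 35320 = 473452/13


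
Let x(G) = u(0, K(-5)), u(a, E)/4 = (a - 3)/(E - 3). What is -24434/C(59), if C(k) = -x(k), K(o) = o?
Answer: 48868/3 ≈ 16289.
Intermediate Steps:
u(a, E) = 4*(-3 + a)/(-3 + E) (u(a, E) = 4*((a - 3)/(E - 3)) = 4*((-3 + a)/(-3 + E)) = 4*(-3 + a)/(-3 + E))
x(G) = 3/2 (x(G) = 4*(-3 + 0)/(-3 - 5) = 4*(-3)/(-8) = 4*(-1/8)*(-3) = 3/2)
C(k) = -3/2 (C(k) = -1*3/2 = -3/2)
-24434/C(59) = -24434/(-3/2) = -24434*(-2/3) = 48868/3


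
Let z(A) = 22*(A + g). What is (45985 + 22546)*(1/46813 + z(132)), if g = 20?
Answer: 10728025923363/46813 ≈ 2.2917e+8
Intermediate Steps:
z(A) = 440 + 22*A (z(A) = 22*(A + 20) = 22*(20 + A) = 440 + 22*A)
(45985 + 22546)*(1/46813 + z(132)) = (45985 + 22546)*(1/46813 + (440 + 22*132)) = 68531*(1/46813 + (440 + 2904)) = 68531*(1/46813 + 3344) = 68531*(156542673/46813) = 10728025923363/46813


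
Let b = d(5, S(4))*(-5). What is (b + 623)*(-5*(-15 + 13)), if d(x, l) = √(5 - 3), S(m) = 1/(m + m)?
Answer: 6230 - 50*√2 ≈ 6159.3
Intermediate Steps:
S(m) = 1/(2*m)
d(x, l) = √2
b = -5*√2 (b = √2*(-5) = -5*√2 ≈ -7.0711)
(b + 623)*(-5*(-15 + 13)) = (-5*√2 + 623)*(-5*(-15 + 13)) = (623 - 5*√2)*(-5*(-2)) = (623 - 5*√2)*10 = 6230 - 50*√2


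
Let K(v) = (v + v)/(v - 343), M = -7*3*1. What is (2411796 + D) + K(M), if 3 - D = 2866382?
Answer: -11819155/26 ≈ -4.5458e+5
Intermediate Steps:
D = -2866379 (D = 3 - 1*2866382 = 3 - 2866382 = -2866379)
M = -21 (M = -21*1 = -21)
K(v) = 2*v/(-343 + v) (K(v) = (2*v)/(-343 + v) = 2*v/(-343 + v))
(2411796 + D) + K(M) = (2411796 - 2866379) + 2*(-21)/(-343 - 21) = -454583 + 2*(-21)/(-364) = -454583 + 2*(-21)*(-1/364) = -454583 + 3/26 = -11819155/26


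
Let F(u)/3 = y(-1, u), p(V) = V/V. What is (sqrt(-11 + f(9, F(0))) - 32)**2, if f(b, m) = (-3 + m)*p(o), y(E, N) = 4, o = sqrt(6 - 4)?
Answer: (32 - I*sqrt(2))**2 ≈ 1022.0 - 90.51*I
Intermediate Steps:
o = sqrt(2) ≈ 1.4142
p(V) = 1
F(u) = 12 (F(u) = 3*4 = 12)
f(b, m) = -3 + m (f(b, m) = (-3 + m)*1 = -3 + m)
(sqrt(-11 + f(9, F(0))) - 32)**2 = (sqrt(-11 + (-3 + 12)) - 32)**2 = (sqrt(-11 + 9) - 32)**2 = (sqrt(-2) - 32)**2 = (I*sqrt(2) - 32)**2 = (-32 + I*sqrt(2))**2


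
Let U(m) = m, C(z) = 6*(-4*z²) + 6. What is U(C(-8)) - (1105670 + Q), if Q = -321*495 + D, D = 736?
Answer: -949041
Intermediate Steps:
Q = -158159 (Q = -321*495 + 736 = -158895 + 736 = -158159)
C(z) = 6 - 24*z² (C(z) = -24*z² + 6 = 6 - 24*z²)
U(C(-8)) - (1105670 + Q) = (6 - 24*(-8)²) - (1105670 - 158159) = (6 - 24*64) - 1*947511 = (6 - 1536) - 947511 = -1530 - 947511 = -949041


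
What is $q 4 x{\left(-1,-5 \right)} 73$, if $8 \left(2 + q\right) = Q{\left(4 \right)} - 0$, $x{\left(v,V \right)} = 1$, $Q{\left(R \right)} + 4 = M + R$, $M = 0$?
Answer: $-584$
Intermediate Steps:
$Q{\left(R \right)} = -4 + R$ ($Q{\left(R \right)} = -4 + \left(0 + R\right) = -4 + R$)
$q = -2$ ($q = -2 + \frac{\left(-4 + 4\right) - 0}{8} = -2 + \frac{0 + 0}{8} = -2 + \frac{1}{8} \cdot 0 = -2 + 0 = -2$)
$q 4 x{\left(-1,-5 \right)} 73 = \left(-2\right) 4 \cdot 1 \cdot 73 = \left(-8\right) 1 \cdot 73 = \left(-8\right) 73 = -584$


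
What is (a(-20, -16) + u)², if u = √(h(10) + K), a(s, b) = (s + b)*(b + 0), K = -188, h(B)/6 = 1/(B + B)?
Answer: 3315883/10 + 576*I*√18770/5 ≈ 3.3159e+5 + 15783.0*I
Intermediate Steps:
h(B) = 3/B (h(B) = 6/(B + B) = 6/((2*B)) = 6*(1/(2*B)) = 3/B)
a(s, b) = b*(b + s) (a(s, b) = (b + s)*b = b*(b + s))
u = I*√18770/10 (u = √(3/10 - 188) = √(-1877/10) = I*√18770/10 ≈ 13.7*I)
(a(-20, -16) + u)² = (-16*(-16 - 20) + I*√18770/10)² = (-16*(-36) + I*√18770/10)² = (576 + I*√18770/10)²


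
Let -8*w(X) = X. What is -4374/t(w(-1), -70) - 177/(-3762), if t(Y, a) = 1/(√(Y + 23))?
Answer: 59/1254 - 2187*√370/2 ≈ -21034.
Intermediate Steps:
w(X) = -X/8
t(Y, a) = (23 + Y)^(-½) (t(Y, a) = 1/(√(23 + Y)) = (23 + Y)^(-½))
-4374/t(w(-1), -70) - 177/(-3762) = -4374*√(23 - ⅛*(-1)) - 177/(-3762) = -4374*√(23 + ⅛) - 177*(-1/3762) = -4374*√370/4 + 59/1254 = -2187*√370/2 + 59/1254 = 59/1254 - 2187*√370/2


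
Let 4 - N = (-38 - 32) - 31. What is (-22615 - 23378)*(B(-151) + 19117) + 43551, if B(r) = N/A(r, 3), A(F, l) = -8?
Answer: -7028807775/8 ≈ -8.7860e+8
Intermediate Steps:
N = 105 (N = 4 - ((-38 - 32) - 31) = 4 - (-70 - 31) = 4 - 1*(-101) = 4 + 101 = 105)
B(r) = -105/8 (B(r) = 105/(-8) = 105*(-1/8) = -105/8)
(-22615 - 23378)*(B(-151) + 19117) + 43551 = (-22615 - 23378)*(-105/8 + 19117) + 43551 = -45993*152831/8 + 43551 = -7029156183/8 + 43551 = -7028807775/8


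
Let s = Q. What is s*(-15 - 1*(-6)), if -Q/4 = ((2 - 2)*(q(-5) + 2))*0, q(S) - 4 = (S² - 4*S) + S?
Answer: 0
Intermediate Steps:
q(S) = 4 + S² - 3*S (q(S) = 4 + ((S² - 4*S) + S) = 4 + (S² - 3*S) = 4 + S² - 3*S)
Q = 0 (Q = -4*(2 - 2)*((4 + (-5)² - 3*(-5)) + 2)*0 = -4*0*((4 + 25 + 15) + 2)*0 = -4*0*(44 + 2)*0 = -4*0*46*0 = -0*0 = -4*0 = 0)
s = 0
s*(-15 - 1*(-6)) = 0*(-15 - 1*(-6)) = 0*(-15 + 6) = 0*(-9) = 0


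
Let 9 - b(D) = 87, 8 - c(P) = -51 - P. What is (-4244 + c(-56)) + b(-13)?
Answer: -4319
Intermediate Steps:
c(P) = 59 + P (c(P) = 8 - (-51 - P) = 8 + (51 + P) = 59 + P)
b(D) = -78 (b(D) = 9 - 1*87 = 9 - 87 = -78)
(-4244 + c(-56)) + b(-13) = (-4244 + (59 - 56)) - 78 = (-4244 + 3) - 78 = -4241 - 78 = -4319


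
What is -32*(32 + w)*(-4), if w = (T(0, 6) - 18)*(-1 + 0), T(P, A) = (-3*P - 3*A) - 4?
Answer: 9216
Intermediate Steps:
T(P, A) = -4 - 3*A - 3*P (T(P, A) = (-3*A - 3*P) - 4 = -4 - 3*A - 3*P)
w = 40 (w = ((-4 - 3*6 - 3*0) - 18)*(-1 + 0) = ((-4 - 18 + 0) - 18)*(-1) = (-22 - 18)*(-1) = -40*(-1) = 40)
-32*(32 + w)*(-4) = -32*(32 + 40)*(-4) = -32*72*(-4) = -2304*(-4) = 9216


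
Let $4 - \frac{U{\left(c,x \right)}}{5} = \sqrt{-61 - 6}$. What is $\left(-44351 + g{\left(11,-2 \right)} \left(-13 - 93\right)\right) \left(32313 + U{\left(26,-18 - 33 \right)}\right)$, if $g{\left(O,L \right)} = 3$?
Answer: $-1444282777 + 223345 i \sqrt{67} \approx -1.4443 \cdot 10^{9} + 1.8282 \cdot 10^{6} i$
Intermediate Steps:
$U{\left(c,x \right)} = 20 - 5 i \sqrt{67}$ ($U{\left(c,x \right)} = 20 - 5 \sqrt{-61 - 6} = 20 - 5 \sqrt{-67} = 20 - 5 i \sqrt{67}$)
$\left(-44351 + g{\left(11,-2 \right)} \left(-13 - 93\right)\right) \left(32313 + U{\left(26,-18 - 33 \right)}\right) = \left(-44351 + 3 \left(-13 - 93\right)\right) \left(32313 + \left(20 - 5 i \sqrt{67}\right)\right) = \left(-44351 + 3 \left(-106\right)\right) \left(32333 - 5 i \sqrt{67}\right) = \left(-44351 - 318\right) \left(32333 - 5 i \sqrt{67}\right) = - 44669 \left(32333 - 5 i \sqrt{67}\right) = -1444282777 + 223345 i \sqrt{67}$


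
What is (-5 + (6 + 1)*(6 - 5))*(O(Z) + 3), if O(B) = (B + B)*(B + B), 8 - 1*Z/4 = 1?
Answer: 6278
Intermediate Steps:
Z = 28 (Z = 32 - 4*1 = 32 - 4 = 28)
O(B) = 4*B**2 (O(B) = (2*B)*(2*B) = 4*B**2)
(-5 + (6 + 1)*(6 - 5))*(O(Z) + 3) = (-5 + (6 + 1)*(6 - 5))*(4*28**2 + 3) = (-5 + 7*1)*(4*784 + 3) = (-5 + 7)*(3136 + 3) = 2*3139 = 6278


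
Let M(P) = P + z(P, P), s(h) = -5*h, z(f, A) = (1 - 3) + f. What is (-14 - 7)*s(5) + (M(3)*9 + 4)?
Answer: 565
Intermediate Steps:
z(f, A) = -2 + f
M(P) = -2 + 2*P (M(P) = P + (-2 + P) = -2 + 2*P)
(-14 - 7)*s(5) + (M(3)*9 + 4) = (-14 - 7)*(-5*5) + ((-2 + 2*3)*9 + 4) = -21*(-25) + ((-2 + 6)*9 + 4) = 525 + (4*9 + 4) = 525 + (36 + 4) = 525 + 40 = 565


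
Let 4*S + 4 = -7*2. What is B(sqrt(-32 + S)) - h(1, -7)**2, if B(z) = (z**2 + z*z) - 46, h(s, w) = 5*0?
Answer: -119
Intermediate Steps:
S = -9/2 (S = -1 + (-7*2)/4 = -1 + (1/4)*(-14) = -1 - 7/2 = -9/2 ≈ -4.5000)
h(s, w) = 0
B(z) = -46 + 2*z**2 (B(z) = (z**2 + z**2) - 46 = 2*z**2 - 46 = -46 + 2*z**2)
B(sqrt(-32 + S)) - h(1, -7)**2 = (-46 + 2*(sqrt(-32 - 9/2))**2) - 1*0**2 = (-46 + 2*(sqrt(-73/2))**2) - 1*0 = (-46 + 2*(I*sqrt(146)/2)**2) + 0 = (-46 + 2*(-73/2)) + 0 = (-46 - 73) + 0 = -119 + 0 = -119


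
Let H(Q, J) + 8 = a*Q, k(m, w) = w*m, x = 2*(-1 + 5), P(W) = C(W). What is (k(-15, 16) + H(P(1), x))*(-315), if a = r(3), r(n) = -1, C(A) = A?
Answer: 78435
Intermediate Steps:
P(W) = W
x = 8 (x = 2*4 = 8)
k(m, w) = m*w
a = -1
H(Q, J) = -8 - Q
(k(-15, 16) + H(P(1), x))*(-315) = (-15*16 + (-8 - 1*1))*(-315) = (-240 + (-8 - 1))*(-315) = (-240 - 9)*(-315) = -249*(-315) = 78435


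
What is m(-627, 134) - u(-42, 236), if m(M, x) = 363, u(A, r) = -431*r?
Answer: 102079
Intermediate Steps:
m(-627, 134) - u(-42, 236) = 363 - (-431)*236 = 363 - 1*(-101716) = 363 + 101716 = 102079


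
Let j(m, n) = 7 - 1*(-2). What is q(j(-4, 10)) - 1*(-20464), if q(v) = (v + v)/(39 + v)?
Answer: 163715/8 ≈ 20464.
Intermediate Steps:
j(m, n) = 9 (j(m, n) = 7 + 2 = 9)
q(v) = 2*v/(39 + v) (q(v) = (2*v)/(39 + v) = 2*v/(39 + v))
q(j(-4, 10)) - 1*(-20464) = 2*9/(39 + 9) - 1*(-20464) = 2*9/48 + 20464 = 2*9*(1/48) + 20464 = 3/8 + 20464 = 163715/8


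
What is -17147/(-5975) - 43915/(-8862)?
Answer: 414348839/52950450 ≈ 7.8252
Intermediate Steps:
-17147/(-5975) - 43915/(-8862) = -17147*(-1/5975) - 43915*(-1/8862) = 17147/5975 + 43915/8862 = 414348839/52950450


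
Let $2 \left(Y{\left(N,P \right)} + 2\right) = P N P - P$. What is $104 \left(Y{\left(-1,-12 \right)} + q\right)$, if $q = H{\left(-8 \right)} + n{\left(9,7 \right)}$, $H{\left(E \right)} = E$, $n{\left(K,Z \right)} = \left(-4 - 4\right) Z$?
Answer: $-13728$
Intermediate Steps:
$n{\left(K,Z \right)} = - 8 Z$
$Y{\left(N,P \right)} = -2 - \frac{P}{2} + \frac{N P^{2}}{2}$ ($Y{\left(N,P \right)} = -2 + \frac{P N P - P}{2} = -2 + \frac{N P P - P}{2} = -2 + \frac{N P^{2} - P}{2} = -2 + \frac{- P + N P^{2}}{2} = -2 + \left(- \frac{P}{2} + \frac{N P^{2}}{2}\right) = -2 - \frac{P}{2} + \frac{N P^{2}}{2}$)
$q = -64$ ($q = -8 - 56 = -64$)
$104 \left(Y{\left(-1,-12 \right)} + q\right) = 104 \left(\left(-2 - -6 + \frac{1}{2} \left(-1\right) \left(-12\right)^{2}\right) - 64\right) = 104 \left(\left(-2 + 6 + \frac{1}{2} \left(-1\right) 144\right) - 64\right) = 104 \left(\left(-2 + 6 - 72\right) - 64\right) = 104 \left(-68 - 64\right) = 104 \left(-132\right) = -13728$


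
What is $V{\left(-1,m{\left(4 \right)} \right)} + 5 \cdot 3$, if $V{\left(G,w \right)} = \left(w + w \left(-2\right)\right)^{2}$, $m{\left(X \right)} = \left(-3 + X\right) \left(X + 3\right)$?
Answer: $64$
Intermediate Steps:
$m{\left(X \right)} = \left(-3 + X\right) \left(3 + X\right)$
$V{\left(G,w \right)} = w^{2}$ ($V{\left(G,w \right)} = \left(w - 2 w\right)^{2} = \left(- w\right)^{2} = w^{2}$)
$V{\left(-1,m{\left(4 \right)} \right)} + 5 \cdot 3 = \left(-9 + 4^{2}\right)^{2} + 5 \cdot 3 = \left(-9 + 16\right)^{2} + 15 = 7^{2} + 15 = 49 + 15 = 64$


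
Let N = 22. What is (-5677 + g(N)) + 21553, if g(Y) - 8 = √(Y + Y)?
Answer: 15884 + 2*√11 ≈ 15891.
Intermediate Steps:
g(Y) = 8 + √2*√Y (g(Y) = 8 + √(Y + Y) = 8 + √(2*Y) = 8 + √2*√Y)
(-5677 + g(N)) + 21553 = (-5677 + (8 + √2*√22)) + 21553 = (-5677 + (8 + 2*√11)) + 21553 = (-5669 + 2*√11) + 21553 = 15884 + 2*√11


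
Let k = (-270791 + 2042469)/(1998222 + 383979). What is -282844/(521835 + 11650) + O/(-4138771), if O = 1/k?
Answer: -2073974566372027357/3911815854505306930 ≈ -0.53018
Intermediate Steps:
k = 1771678/2382201 ≈ 0.74371
O = 2382201/1771678 (O = 1/(1771678/2382201) = 2382201/1771678 ≈ 1.3446)
-282844/(521835 + 11650) + O/(-4138771) = -282844/(521835 + 11650) + (2382201/1771678)/(-4138771) = -282844/533485 + (2382201/1771678)*(-1/4138771) = -282844*1/533485 - 2382201/7332569527738 = -282844/533485 - 2382201/7332569527738 = -2073974566372027357/3911815854505306930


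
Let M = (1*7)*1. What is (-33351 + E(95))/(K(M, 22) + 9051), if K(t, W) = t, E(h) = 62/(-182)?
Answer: -1517486/412139 ≈ -3.6820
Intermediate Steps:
M = 7 (M = 7*1 = 7)
E(h) = -31/91 (E(h) = 62*(-1/182) = -31/91)
(-33351 + E(95))/(K(M, 22) + 9051) = (-33351 - 31/91)/(7 + 9051) = -3034972/91/9058 = -3034972/91*1/9058 = -1517486/412139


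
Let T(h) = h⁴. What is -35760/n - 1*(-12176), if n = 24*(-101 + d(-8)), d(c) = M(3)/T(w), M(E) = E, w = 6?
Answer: 531894736/43631 ≈ 12191.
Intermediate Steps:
d(c) = 1/432 (d(c) = 3/(6⁴) = 3/1296 = 3*(1/1296) = 1/432)
n = -43631/18 (n = 24*(-101 + 1/432) = 24*(-43631/432) = -43631/18 ≈ -2423.9)
-35760/n - 1*(-12176) = -35760/(-43631/18) - 1*(-12176) = -35760*(-18/43631) + 12176 = 643680/43631 + 12176 = 531894736/43631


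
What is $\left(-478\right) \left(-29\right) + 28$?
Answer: $13890$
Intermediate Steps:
$\left(-478\right) \left(-29\right) + 28 = 13862 + 28 = 13890$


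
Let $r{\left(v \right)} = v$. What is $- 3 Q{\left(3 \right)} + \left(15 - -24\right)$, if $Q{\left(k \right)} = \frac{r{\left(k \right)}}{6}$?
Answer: $\frac{75}{2} \approx 37.5$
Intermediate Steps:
$Q{\left(k \right)} = \frac{k}{6}$
$- 3 Q{\left(3 \right)} + \left(15 - -24\right) = - 3 \cdot \frac{1}{6} \cdot 3 + \left(15 - -24\right) = \left(-3\right) \frac{1}{2} + \left(15 + 24\right) = - \frac{3}{2} + 39 = \frac{75}{2}$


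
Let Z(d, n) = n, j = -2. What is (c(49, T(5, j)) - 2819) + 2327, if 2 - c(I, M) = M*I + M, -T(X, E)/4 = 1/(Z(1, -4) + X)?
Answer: -290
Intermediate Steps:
T(X, E) = -4/(-4 + X)
c(I, M) = 2 - M - I*M (c(I, M) = 2 - (M*I + M) = 2 - (I*M + M) = 2 - (M + I*M) = 2 + (-M - I*M) = 2 - M - I*M)
(c(49, T(5, j)) - 2819) + 2327 = ((2 - (-4)/(-4 + 5) - 1*49*(-4/(-4 + 5))) - 2819) + 2327 = ((2 - (-4)/1 - 1*49*(-4/1)) - 2819) + 2327 = ((2 - (-4) - 1*49*(-4*1)) - 2819) + 2327 = ((2 - 1*(-4) - 1*49*(-4)) - 2819) + 2327 = ((2 + 4 + 196) - 2819) + 2327 = (202 - 2819) + 2327 = -2617 + 2327 = -290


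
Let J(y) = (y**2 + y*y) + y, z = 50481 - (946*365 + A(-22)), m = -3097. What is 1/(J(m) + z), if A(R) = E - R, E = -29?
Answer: 1/18884919 ≈ 5.2952e-8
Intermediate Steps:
A(R) = -29 - R
z = -294802 (z = 50481 - (946*365 + (-29 - 1*(-22))) = 50481 - (345290 + (-29 + 22)) = 50481 - (345290 - 7) = 50481 - 1*345283 = 50481 - 345283 = -294802)
J(y) = y + 2*y**2 (J(y) = (y**2 + y**2) + y = 2*y**2 + y = y + 2*y**2)
1/(J(m) + z) = 1/(-3097*(1 + 2*(-3097)) - 294802) = 1/(-3097*(1 - 6194) - 294802) = 1/(-3097*(-6193) - 294802) = 1/(19179721 - 294802) = 1/18884919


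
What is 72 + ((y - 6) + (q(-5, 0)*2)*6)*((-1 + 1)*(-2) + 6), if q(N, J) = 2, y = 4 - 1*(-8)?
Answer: 252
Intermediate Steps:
y = 12 (y = 4 + 8 = 12)
72 + ((y - 6) + (q(-5, 0)*2)*6)*((-1 + 1)*(-2) + 6) = 72 + ((12 - 6) + (2*2)*6)*((-1 + 1)*(-2) + 6) = 72 + (6 + 4*6)*(0*(-2) + 6) = 72 + (6 + 24)*(0 + 6) = 72 + 30*6 = 72 + 180 = 252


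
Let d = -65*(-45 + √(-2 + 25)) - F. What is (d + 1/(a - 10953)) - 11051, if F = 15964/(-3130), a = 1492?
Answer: -120241818453/14806465 - 65*√23 ≈ -8432.6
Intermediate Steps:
F = -7982/1565 (F = 15964*(-1/3130) = -7982/1565 ≈ -5.1003)
d = 4585607/1565 - 65*√23 (d = -65*(-45 + √(-2 + 25)) - 1*(-7982/1565) = -65*(-45 + √23) + 7982/1565 = (2925 - 65*√23) + 7982/1565 = 4585607/1565 - 65*√23 ≈ 2618.4)
(d + 1/(a - 10953)) - 11051 = ((4585607/1565 - 65*√23) + 1/(1492 - 10953)) - 11051 = ((4585607/1565 - 65*√23) + 1/(-9461)) - 11051 = ((4585607/1565 - 65*√23) - 1/9461) - 11051 = (43384426262/14806465 - 65*√23) - 11051 = -120241818453/14806465 - 65*√23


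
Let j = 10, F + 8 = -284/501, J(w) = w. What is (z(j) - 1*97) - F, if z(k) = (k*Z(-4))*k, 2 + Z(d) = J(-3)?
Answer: -294805/501 ≈ -588.43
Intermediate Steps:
Z(d) = -5 (Z(d) = -2 - 3 = -5)
F = -4292/501 (F = -8 - 284/501 = -4292/501 ≈ -8.5669)
z(k) = -5*k² (z(k) = (k*(-5))*k = (-5*k)*k = -5*k²)
(z(j) - 1*97) - F = (-5*10² - 1*97) - 1*(-4292/501) = (-5*100 - 97) + 4292/501 = (-500 - 97) + 4292/501 = -597 + 4292/501 = -294805/501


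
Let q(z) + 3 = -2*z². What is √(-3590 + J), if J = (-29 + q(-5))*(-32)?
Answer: I*√966 ≈ 31.081*I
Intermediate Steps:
q(z) = -3 - 2*z²
J = 2624 (J = (-29 + (-3 - 2*(-5)²))*(-32) = (-29 + (-3 - 2*25))*(-32) = (-29 + (-3 - 50))*(-32) = (-29 - 53)*(-32) = -82*(-32) = 2624)
√(-3590 + J) = √(-3590 + 2624) = √(-966) = I*√966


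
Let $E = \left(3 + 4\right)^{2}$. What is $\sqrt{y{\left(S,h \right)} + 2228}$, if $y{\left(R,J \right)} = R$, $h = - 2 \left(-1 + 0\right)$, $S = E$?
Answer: $3 \sqrt{253} \approx 47.718$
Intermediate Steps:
$E = 49$ ($E = 7^{2} = 49$)
$S = 49$
$h = 2$ ($h = \left(-2\right) \left(-1\right) = 2$)
$\sqrt{y{\left(S,h \right)} + 2228} = \sqrt{49 + 2228} = \sqrt{2277} = 3 \sqrt{253}$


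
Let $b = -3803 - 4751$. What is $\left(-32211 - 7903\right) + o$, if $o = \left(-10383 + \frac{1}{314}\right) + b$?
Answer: $- \frac{18542013}{314} \approx -59051.0$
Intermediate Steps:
$b = -8554$ ($b = -3803 - 4751 = -8554$)
$o = - \frac{5946217}{314}$ ($o = \left(-10383 + \frac{1}{314}\right) - 8554 = - \frac{3260261}{314} - 8554 = - \frac{5946217}{314} \approx -18937.0$)
$\left(-32211 - 7903\right) + o = \left(-32211 - 7903\right) - \frac{5946217}{314} = -40114 - \frac{5946217}{314} = - \frac{18542013}{314}$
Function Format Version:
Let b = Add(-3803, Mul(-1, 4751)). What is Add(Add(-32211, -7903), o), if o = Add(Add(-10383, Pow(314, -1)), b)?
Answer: Rational(-18542013, 314) ≈ -59051.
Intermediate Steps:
b = -8554 (b = Add(-3803, -4751) = -8554)
o = Rational(-5946217, 314) (o = Add(Add(-10383, Pow(314, -1)), -8554) = Add(Add(-10383, Rational(1, 314)), -8554) = Add(Rational(-3260261, 314), -8554) = Rational(-5946217, 314) ≈ -18937.)
Add(Add(-32211, -7903), o) = Add(Add(-32211, -7903), Rational(-5946217, 314)) = Add(-40114, Rational(-5946217, 314)) = Rational(-18542013, 314)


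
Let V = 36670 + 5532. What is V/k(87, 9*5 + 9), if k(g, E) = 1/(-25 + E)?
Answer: 1223858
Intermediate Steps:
V = 42202
V/k(87, 9*5 + 9) = 42202/(1/(-25 + (9*5 + 9))) = 42202/(1/(-25 + (45 + 9))) = 42202/(1/(-25 + 54)) = 42202/(1/29) = 42202*29 = 1223858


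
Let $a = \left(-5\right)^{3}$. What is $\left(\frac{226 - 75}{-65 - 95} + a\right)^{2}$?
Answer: $\frac{406062801}{25600} \approx 15862.0$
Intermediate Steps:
$a = -125$
$\left(\frac{226 - 75}{-65 - 95} + a\right)^{2} = \left(\frac{226 - 75}{-65 - 95} - 125\right)^{2} = \left(\frac{151}{-160} - 125\right)^{2} = \left(151 \left(- \frac{1}{160}\right) - 125\right)^{2} = \left(- \frac{151}{160} - 125\right)^{2} = \left(- \frac{20151}{160}\right)^{2} = \frac{406062801}{25600}$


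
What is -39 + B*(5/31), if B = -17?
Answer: -1294/31 ≈ -41.742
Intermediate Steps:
-39 + B*(5/31) = -39 - 85/31 = -1294/31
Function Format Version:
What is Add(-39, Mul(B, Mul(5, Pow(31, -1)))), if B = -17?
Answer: Rational(-1294, 31) ≈ -41.742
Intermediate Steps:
Add(-39, Mul(B, Mul(5, Pow(31, -1)))) = Add(-39, Mul(-17, Mul(5, Pow(31, -1)))) = Add(-39, Mul(-17, Mul(5, Rational(1, 31)))) = Add(-39, Mul(-17, Rational(5, 31))) = Add(-39, Rational(-85, 31)) = Rational(-1294, 31)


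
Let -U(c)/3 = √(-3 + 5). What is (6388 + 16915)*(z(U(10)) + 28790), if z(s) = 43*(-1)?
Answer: 669891341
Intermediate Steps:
U(c) = -3*√2 (U(c) = -3*√(-3 + 5) = -3*√2)
z(s) = -43
(6388 + 16915)*(z(U(10)) + 28790) = (6388 + 16915)*(-43 + 28790) = 23303*28747 = 669891341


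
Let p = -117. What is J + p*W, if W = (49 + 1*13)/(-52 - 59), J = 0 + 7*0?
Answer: 2418/37 ≈ 65.351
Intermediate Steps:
J = 0 (J = 0 + 0 = 0)
W = -62/111 (W = (49 + 13)/(-111) = 62*(-1/111) = -62/111 ≈ -0.55856)
J + p*W = 0 - 117*(-62/111) = 0 + 2418/37 = 2418/37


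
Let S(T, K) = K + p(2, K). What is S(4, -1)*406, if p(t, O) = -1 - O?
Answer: -406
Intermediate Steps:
S(T, K) = -1 (S(T, K) = K + (-1 - K) = -1)
S(4, -1)*406 = -1*406 = -406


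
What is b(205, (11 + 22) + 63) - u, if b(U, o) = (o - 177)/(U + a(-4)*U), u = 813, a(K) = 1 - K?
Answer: -333357/410 ≈ -813.07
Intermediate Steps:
b(U, o) = (-177 + o)/(6*U) (b(U, o) = (o - 177)/(U + (1 - 1*(-4))*U) = (-177 + o)/(U + (1 + 4)*U) = (-177 + o)/(U + 5*U) = (-177 + o)/((6*U)) = (-177 + o)*(1/(6*U)) = (-177 + o)/(6*U))
b(205, (11 + 22) + 63) - u = (1/6)*(-177 + ((11 + 22) + 63))/205 - 1*813 = (1/6)*(1/205)*(-177 + (33 + 63)) - 813 = (1/6)*(1/205)*(-177 + 96) - 813 = (1/6)*(1/205)*(-81) - 813 = -27/410 - 813 = -333357/410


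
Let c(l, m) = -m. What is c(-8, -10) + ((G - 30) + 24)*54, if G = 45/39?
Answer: -3272/13 ≈ -251.69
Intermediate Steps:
G = 15/13 (G = 45*(1/39) = 15/13 ≈ 1.1538)
c(-8, -10) + ((G - 30) + 24)*54 = -1*(-10) + ((15/13 - 30) + 24)*54 = 10 + (-375/13 + 24)*54 = 10 - 63/13*54 = 10 - 3402/13 = -3272/13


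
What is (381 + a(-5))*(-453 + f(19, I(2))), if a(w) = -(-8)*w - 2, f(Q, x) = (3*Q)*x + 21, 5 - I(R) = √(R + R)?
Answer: -88479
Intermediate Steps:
I(R) = 5 - √2*√R (I(R) = 5 - √(R + R) = 5 - √(2*R) = 5 - √2*√R)
f(Q, x) = 21 + 3*Q*x (f(Q, x) = 3*Q*x + 21 = 21 + 3*Q*x)
a(w) = -2 + 8*w (a(w) = 8*w - 2 = -2 + 8*w)
(381 + a(-5))*(-453 + f(19, I(2))) = (381 + (-2 + 8*(-5)))*(-453 + (21 + 3*19*(5 - √2*√2))) = (381 + (-2 - 40))*(-453 + (21 + 3*19*(5 - 2))) = (381 - 42)*(-453 + (21 + 3*19*3)) = 339*(-453 + (21 + 171)) = 339*(-453 + 192) = 339*(-261) = -88479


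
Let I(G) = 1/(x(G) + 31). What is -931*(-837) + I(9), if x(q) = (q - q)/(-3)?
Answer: 24156658/31 ≈ 7.7925e+5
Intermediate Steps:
x(q) = 0 (x(q) = 0*(-1/3) = 0)
I(G) = 1/31 (I(G) = 1/(0 + 31) = 1/31)
-931*(-837) + I(9) = -931*(-837) + 1/31 = 779247 + 1/31 = 24156658/31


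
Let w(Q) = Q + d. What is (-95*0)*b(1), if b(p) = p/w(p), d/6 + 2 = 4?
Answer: 0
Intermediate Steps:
d = 12 (d = -12 + 6*4 = -12 + 24 = 12)
w(Q) = 12 + Q (w(Q) = Q + 12 = 12 + Q)
b(p) = p/(12 + p)
(-95*0)*b(1) = (-95*0)*(1/(12 + 1)) = 0*(1/13) = 0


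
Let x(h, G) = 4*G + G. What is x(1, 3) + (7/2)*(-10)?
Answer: -20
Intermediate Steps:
x(h, G) = 5*G
x(1, 3) + (7/2)*(-10) = 5*3 + (7/2)*(-10) = 15 + (7*(1/2))*(-10) = 15 + (7/2)*(-10) = 15 - 35 = -20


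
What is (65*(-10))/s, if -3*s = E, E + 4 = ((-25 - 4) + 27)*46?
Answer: -325/16 ≈ -20.313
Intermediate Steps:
E = -96 (E = -4 + ((-25 - 4) + 27)*46 = -4 + (-29 + 27)*46 = -4 - 2*46 = -4 - 92 = -96)
s = 32 (s = -⅓*(-96) = 32)
(65*(-10))/s = (65*(-10))/32 = -650*1/32 = -325/16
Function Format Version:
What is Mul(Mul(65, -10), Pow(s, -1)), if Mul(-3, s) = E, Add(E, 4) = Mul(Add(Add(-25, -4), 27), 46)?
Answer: Rational(-325, 16) ≈ -20.313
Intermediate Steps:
E = -96 (E = Add(-4, Mul(Add(Add(-25, -4), 27), 46)) = Add(-4, Mul(Add(-29, 27), 46)) = Add(-4, Mul(-2, 46)) = Add(-4, -92) = -96)
s = 32 (s = Mul(Rational(-1, 3), -96) = 32)
Mul(Mul(65, -10), Pow(s, -1)) = Mul(Mul(65, -10), Pow(32, -1)) = Mul(-650, Rational(1, 32)) = Rational(-325, 16)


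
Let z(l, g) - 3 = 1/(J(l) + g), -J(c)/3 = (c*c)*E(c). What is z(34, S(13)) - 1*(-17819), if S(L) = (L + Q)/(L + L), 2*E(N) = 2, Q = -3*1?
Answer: 803397925/45079 ≈ 17822.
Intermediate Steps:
Q = -3
E(N) = 1 (E(N) = (1/2)*2 = 1)
S(L) = (-3 + L)/(2*L) (S(L) = (L - 3)/(L + L) = (-3 + L)/((2*L)) = (-3 + L)*(1/(2*L)) = (-3 + L)/(2*L))
J(c) = -3*c**2 (J(c) = -3*c*c = -3*c**2)
z(l, g) = 3 + 1/(g - 3*l**2) (z(l, g) = 3 + 1/(-3*l**2 + g) = 3 + 1/(g - 3*l**2))
z(34, S(13)) - 1*(-17819) = (1 - 9*34**2 + 3*((1/2)*(-3 + 13)/13))/((1/2)*(-3 + 13)/13 - 3*34**2) - 1*(-17819) = (1 - 9*1156 + 3*((1/2)*(1/13)*10))/((1/2)*(1/13)*10 - 3*1156) + 17819 = (1 - 10404 + 3*(5/13))/(5/13 - 3468) + 17819 = (1 - 10404 + 15/13)/(-45079/13) + 17819 = -13/45079*(-135224/13) + 17819 = 135224/45079 + 17819 = 803397925/45079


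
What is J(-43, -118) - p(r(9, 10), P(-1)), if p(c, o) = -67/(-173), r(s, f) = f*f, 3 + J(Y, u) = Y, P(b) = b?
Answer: -8025/173 ≈ -46.387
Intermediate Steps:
J(Y, u) = -3 + Y
r(s, f) = f**2
p(c, o) = 67/173 (p(c, o) = -67*(-1/173) = 67/173)
J(-43, -118) - p(r(9, 10), P(-1)) = (-3 - 43) - 1*67/173 = -46 - 67/173 = -8025/173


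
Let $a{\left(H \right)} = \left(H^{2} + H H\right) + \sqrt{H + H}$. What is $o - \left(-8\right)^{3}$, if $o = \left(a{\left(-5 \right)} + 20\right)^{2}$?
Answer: $5402 + 140 i \sqrt{10} \approx 5402.0 + 442.72 i$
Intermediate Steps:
$a{\left(H \right)} = 2 H^{2} + \sqrt{2} \sqrt{H}$ ($a{\left(H \right)} = \left(H^{2} + H^{2}\right) + \sqrt{2 H} = 2 H^{2} + \sqrt{2} \sqrt{H}$)
$o = \left(70 + i \sqrt{10}\right)^{2}$ ($o = \left(\left(2 \left(-5\right)^{2} + \sqrt{2} \sqrt{-5}\right) + 20\right)^{2} = \left(\left(2 \cdot 25 + \sqrt{2} i \sqrt{5}\right) + 20\right)^{2} = \left(\left(50 + i \sqrt{10}\right) + 20\right)^{2} = \left(70 + i \sqrt{10}\right)^{2} \approx 4890.0 + 442.72 i$)
$o - \left(-8\right)^{3} = \left(70 + i \sqrt{10}\right)^{2} - \left(-8\right)^{3} = \left(70 + i \sqrt{10}\right)^{2} - -512 = \left(70 + i \sqrt{10}\right)^{2} + 512 = 512 + \left(70 + i \sqrt{10}\right)^{2}$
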